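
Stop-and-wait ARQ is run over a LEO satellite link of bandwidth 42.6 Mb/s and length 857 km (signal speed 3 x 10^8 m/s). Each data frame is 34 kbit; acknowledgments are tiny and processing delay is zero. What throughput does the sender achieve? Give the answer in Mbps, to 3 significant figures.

5.22 Mbps

t_tx = L/R = 34000/42600000 = 0.000798122 s.
t_prop = 857000/300000000 = 0.00285667 s; RTT = 0.00571333 s.
Cycle = t_tx + RTT = 0.00651146 s.
Throughput = L / cycle = 34000 / 0.00651146 = 5.22 Mbps.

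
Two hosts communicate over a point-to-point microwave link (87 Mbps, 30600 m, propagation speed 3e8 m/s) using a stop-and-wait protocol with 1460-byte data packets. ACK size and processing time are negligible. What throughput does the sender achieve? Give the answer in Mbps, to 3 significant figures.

t_tx = L/R = 11680/87000000 = 0.000134253 s.
t_prop = 30600/300000000 = 0.000102 s; RTT = 0.000204 s.
Cycle = t_tx + RTT = 0.000338253 s.
Throughput = L / cycle = 11680 / 0.000338253 = 34.5 Mbps.

34.5 Mbps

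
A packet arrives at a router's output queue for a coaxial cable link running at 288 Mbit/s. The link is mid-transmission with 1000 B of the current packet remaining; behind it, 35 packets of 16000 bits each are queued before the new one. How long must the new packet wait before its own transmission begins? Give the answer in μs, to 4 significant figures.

1972 μs

Each queued packet: L/R = 16000/288000000 = 55.5556 μs.
35 queued → 1944.44 μs.
Plus remaining 8000 bits of current packet: 27.7778 μs.
Queuing delay = 1972 μs.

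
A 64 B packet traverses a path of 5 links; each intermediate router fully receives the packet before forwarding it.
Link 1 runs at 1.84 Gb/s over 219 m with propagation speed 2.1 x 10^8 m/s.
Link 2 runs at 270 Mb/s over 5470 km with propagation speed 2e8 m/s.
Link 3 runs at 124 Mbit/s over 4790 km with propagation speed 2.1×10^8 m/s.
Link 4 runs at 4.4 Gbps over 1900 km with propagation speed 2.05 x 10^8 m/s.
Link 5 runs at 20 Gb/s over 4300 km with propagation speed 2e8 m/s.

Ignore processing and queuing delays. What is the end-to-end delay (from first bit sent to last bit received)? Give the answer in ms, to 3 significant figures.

80.9 ms

L = 64 × 8 = 512 bits.
Transmission delays (L/R per hop): 0.000278261, 0.0018963, 0.00412903, 0.000116364, 2.56e-05 ms; sum = 0.00644555 ms.
Propagation delays (d/s per hop): 0.00104286, 27.35, 22.8095, 9.26829, 21.5 ms; sum = 80.9289 ms.
End-to-end = 80.9 ms.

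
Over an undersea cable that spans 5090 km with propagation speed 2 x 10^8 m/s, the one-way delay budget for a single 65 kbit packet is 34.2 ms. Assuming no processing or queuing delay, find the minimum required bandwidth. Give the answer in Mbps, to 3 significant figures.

7.43 Mbps

Propagation delay = 5090000 / 200000000 = 25.45 ms.
Transmission budget = 34.2 − 25.45 = 8.75 ms.
R ≥ L / t_tx = 65000 bits / 0.00875 s = 7.43 Mbps.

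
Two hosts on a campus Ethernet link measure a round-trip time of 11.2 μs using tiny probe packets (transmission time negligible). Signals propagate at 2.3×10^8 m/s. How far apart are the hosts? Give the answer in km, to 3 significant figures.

1.29 km

One-way propagation = RTT/2 = 5.6 μs.
d = s × t = 2.3e+08 × 5.6e-06 = 1.29 km.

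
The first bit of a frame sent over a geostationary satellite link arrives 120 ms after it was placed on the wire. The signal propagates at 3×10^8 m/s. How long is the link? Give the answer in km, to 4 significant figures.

36000 km

d = s × t_prop = 300000000 × 0.12 = 36000 km.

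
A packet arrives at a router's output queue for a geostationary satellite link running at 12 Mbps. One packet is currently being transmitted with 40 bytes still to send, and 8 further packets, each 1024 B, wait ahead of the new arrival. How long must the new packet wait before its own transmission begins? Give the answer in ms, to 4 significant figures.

Each queued packet: L/R = 8192/12000000 = 0.682667 ms.
8 queued → 5.46133 ms.
Plus remaining 320 bits of current packet: 0.0266667 ms.
Queuing delay = 5.488 ms.

5.488 ms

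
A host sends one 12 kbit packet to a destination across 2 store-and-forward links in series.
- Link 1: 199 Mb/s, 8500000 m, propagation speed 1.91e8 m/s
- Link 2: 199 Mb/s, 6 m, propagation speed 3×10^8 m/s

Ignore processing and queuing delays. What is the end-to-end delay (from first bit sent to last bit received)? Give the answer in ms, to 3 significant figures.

44.6 ms

L = 12000 bits.
Transmission delay per hop = L/R = 12000/199000000 = 0.0603015 ms; 2 hops → 0.120603 ms.
Propagation delays (d/s per hop): 44.5026, 2e-05 ms; sum = 44.5026 ms.
End-to-end = 44.6 ms.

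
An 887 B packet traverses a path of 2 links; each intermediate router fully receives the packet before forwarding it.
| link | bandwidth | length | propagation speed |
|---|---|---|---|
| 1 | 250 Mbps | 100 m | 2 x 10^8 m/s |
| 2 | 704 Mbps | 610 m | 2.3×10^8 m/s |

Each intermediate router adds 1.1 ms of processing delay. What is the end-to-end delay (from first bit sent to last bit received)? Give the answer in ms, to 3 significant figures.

L = 887 × 8 = 7096 bits.
Transmission delays (L/R per hop): 0.028384, 0.0100795 ms; sum = 0.0384635 ms.
Propagation delays (d/s per hop): 0.0005, 0.00265217 ms; sum = 0.00315217 ms.
Processing at 1 router(s): 1 × 1.1 ms = 1.1 ms.
End-to-end = 1.14 ms.

1.14 ms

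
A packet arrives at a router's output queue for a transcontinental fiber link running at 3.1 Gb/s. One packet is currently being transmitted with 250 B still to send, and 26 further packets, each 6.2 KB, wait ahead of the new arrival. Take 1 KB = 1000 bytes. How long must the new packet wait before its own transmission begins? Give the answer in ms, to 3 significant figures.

0.417 ms

Each queued packet: L/R = 49600/3100000000 = 0.016 ms.
26 queued → 0.416 ms.
Plus remaining 2000 bits of current packet: 0.000645161 ms.
Queuing delay = 0.417 ms.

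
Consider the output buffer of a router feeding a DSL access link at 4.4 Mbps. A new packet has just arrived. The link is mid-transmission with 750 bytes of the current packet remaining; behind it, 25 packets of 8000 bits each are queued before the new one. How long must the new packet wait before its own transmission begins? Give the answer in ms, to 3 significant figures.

Each queued packet: L/R = 8000/4400000 = 1.81818 ms.
25 queued → 45.4545 ms.
Plus remaining 6000 bits of current packet: 1.36364 ms.
Queuing delay = 46.8 ms.

46.8 ms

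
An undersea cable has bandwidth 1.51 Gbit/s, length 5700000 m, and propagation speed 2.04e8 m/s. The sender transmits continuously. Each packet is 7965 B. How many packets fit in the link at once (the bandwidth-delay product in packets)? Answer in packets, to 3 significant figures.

Propagation delay = 5700000 / 204000000 = 0.0279412 s.
BDP = R × t_prop = 1510000000 × 0.0279412 = 42191200 bits.
In packets of 63720 bits: 662 packets.

662 packets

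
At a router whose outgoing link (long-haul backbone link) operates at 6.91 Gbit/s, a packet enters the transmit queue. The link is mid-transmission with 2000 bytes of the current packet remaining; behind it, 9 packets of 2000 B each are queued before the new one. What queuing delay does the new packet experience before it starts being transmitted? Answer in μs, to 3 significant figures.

23.2 μs

Each queued packet: L/R = 16000/6910000000 = 2.31548 μs.
9 queued → 20.8394 μs.
Plus remaining 16000 bits of current packet: 2.31548 μs.
Queuing delay = 23.2 μs.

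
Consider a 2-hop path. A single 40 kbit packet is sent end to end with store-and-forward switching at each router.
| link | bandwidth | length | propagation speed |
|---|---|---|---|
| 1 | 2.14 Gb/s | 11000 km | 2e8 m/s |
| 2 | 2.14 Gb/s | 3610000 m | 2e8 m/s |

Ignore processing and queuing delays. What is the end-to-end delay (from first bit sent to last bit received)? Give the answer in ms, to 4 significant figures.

L = 40000 bits.
Transmission delay per hop = L/R = 40000/2.14e+09 = 0.0186916 ms; 2 hops → 0.0373832 ms.
Propagation delays (d/s per hop): 55, 18.05 ms; sum = 73.05 ms.
End-to-end = 73.09 ms.

73.09 ms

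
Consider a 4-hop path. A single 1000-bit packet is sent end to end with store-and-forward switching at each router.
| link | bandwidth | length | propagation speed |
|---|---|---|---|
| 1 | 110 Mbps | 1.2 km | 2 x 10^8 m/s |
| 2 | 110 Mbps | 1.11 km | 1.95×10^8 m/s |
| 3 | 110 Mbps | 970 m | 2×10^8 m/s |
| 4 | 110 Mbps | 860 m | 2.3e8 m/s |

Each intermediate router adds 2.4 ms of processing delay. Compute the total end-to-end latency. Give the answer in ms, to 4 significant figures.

7.257 ms

Transmission delay per hop = L/R = 1000/110000000 = 0.00909091 ms; 4 hops → 0.0363636 ms.
Propagation delays (d/s per hop): 0.006, 0.00569231, 0.00485, 0.00373913 ms; sum = 0.0202814 ms.
Processing at 3 router(s): 3 × 2.4 ms = 7.2 ms.
End-to-end = 7.257 ms.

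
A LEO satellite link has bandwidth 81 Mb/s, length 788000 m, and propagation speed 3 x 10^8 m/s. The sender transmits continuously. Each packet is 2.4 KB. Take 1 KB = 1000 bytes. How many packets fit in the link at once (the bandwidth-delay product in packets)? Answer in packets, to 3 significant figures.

11.1 packets

Propagation delay = 788000 / 300000000 = 0.00262667 s.
BDP = R × t_prop = 81000000 × 0.00262667 = 212760 bits.
In packets of 19200 bits: 11.1 packets.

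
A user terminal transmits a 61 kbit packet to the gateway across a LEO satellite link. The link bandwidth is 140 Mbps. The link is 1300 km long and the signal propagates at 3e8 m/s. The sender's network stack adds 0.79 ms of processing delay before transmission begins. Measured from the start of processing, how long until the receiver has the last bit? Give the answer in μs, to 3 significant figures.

5560 μs

L = 61000 bits.
Transmission delay = L/R = 61000 / 140000000 = 435.714 μs.
Propagation delay = d/s = 1300000 m / 300000000 m/s = 4333.33 μs.
Plus processing delay 0.79 ms = 790 μs.
Total = 5560 μs.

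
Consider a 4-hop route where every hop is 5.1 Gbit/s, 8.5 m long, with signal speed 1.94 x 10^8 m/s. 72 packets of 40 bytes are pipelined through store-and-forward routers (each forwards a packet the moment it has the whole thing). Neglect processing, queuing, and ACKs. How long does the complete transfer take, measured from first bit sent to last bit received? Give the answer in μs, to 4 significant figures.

Per-hop transmission t_tx = L/R = 320/5100000000 = 0.0627451 μs.
Per-hop propagation t_prop = 8.5/194000000 = 0.0438144 μs.
Pipeline fill: first packet needs 4·t_tx to clear all hops; remaining 71 packets each add one t_tx.
Total = (4+72-1)·t_tx + 4·t_prop = 75·0.0627451 + 4·0.0438144 = 4.881 μs.

4.881 μs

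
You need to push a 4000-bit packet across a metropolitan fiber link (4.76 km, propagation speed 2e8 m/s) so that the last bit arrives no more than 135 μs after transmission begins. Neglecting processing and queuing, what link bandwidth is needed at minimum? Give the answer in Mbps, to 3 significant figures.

Propagation delay = 4760 / 200000000 = 23.8 μs.
Transmission budget = 135 − 23.8 = 111.2 μs.
R ≥ L / t_tx = 4000 bits / 0.0001112 s = 36.0 Mbps.

36.0 Mbps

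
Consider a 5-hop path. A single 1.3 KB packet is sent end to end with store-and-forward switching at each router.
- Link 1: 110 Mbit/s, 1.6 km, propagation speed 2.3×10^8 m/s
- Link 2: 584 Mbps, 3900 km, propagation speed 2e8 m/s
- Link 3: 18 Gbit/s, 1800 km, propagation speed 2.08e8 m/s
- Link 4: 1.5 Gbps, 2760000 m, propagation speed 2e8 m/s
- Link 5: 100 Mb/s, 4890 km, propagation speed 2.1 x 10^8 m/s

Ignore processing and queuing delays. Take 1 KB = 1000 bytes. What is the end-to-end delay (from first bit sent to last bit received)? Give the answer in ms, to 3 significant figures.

L = 10400 bits.
Transmission delays (L/R per hop): 0.0945455, 0.0178082, 0.000577778, 0.00693333, 0.104 ms; sum = 0.223865 ms.
Propagation delays (d/s per hop): 0.00695652, 19.5, 8.65385, 13.8, 23.2857 ms; sum = 65.2465 ms.
End-to-end = 65.5 ms.

65.5 ms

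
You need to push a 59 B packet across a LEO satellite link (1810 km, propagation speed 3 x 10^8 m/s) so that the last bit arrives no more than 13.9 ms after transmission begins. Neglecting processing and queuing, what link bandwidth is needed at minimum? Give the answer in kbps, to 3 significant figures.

60.0 kbps

L = 472 bits.
Propagation delay = 1810000 / 300000000 = 6.03333 ms.
Transmission budget = 13.9 − 6.03333 = 7.86667 ms.
R ≥ L / t_tx = 472 bits / 0.00786667 s = 60.0 kbps.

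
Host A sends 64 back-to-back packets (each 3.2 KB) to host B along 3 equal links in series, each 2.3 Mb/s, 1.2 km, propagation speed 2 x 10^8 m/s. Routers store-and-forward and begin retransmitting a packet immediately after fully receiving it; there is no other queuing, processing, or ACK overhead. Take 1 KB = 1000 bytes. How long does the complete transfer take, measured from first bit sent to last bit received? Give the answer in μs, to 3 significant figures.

735000 μs

Per-hop transmission t_tx = L/R = 25600/2300000 = 11130.4 μs.
Per-hop propagation t_prop = 1200/200000000 = 6 μs.
Pipeline fill: first packet needs 3·t_tx to clear all hops; remaining 63 packets each add one t_tx.
Total = (3+64-1)·t_tx + 3·t_prop = 66·11130.4 + 3·6 = 735000 μs.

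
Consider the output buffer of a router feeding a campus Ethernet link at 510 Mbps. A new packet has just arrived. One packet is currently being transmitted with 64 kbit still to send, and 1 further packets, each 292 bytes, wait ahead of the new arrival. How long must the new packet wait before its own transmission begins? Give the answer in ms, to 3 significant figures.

Each queued packet: L/R = 2336/510000000 = 0.00458039 ms.
1 queued → 0.00458039 ms.
Plus remaining 64000 bits of current packet: 0.12549 ms.
Queuing delay = 0.130 ms.

0.130 ms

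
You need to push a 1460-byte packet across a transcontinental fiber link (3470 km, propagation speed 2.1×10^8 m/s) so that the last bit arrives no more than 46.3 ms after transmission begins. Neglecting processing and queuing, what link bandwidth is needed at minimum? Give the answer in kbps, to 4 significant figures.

392.3 kbps

L = 11680 bits.
Propagation delay = 3470000 / 210000000 = 16.5238 ms.
Transmission budget = 46.3 − 16.5238 = 29.7762 ms.
R ≥ L / t_tx = 11680 bits / 0.0297762 s = 392.3 kbps.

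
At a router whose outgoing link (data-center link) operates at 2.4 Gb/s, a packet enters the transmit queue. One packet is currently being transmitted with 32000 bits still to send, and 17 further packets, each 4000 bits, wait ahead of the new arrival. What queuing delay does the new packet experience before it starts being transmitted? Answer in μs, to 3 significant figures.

Each queued packet: L/R = 4000/2400000000 = 1.66667 μs.
17 queued → 28.3333 μs.
Plus remaining 32000 bits of current packet: 13.3333 μs.
Queuing delay = 41.7 μs.

41.7 μs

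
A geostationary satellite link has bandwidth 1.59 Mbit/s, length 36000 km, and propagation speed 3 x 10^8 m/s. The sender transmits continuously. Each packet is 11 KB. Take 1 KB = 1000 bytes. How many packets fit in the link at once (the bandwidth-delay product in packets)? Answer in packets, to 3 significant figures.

2.17 packets

Propagation delay = 36000000 / 300000000 = 0.12 s.
BDP = R × t_prop = 1590000 × 0.12 = 190800 bits.
In packets of 88000 bits: 2.17 packets.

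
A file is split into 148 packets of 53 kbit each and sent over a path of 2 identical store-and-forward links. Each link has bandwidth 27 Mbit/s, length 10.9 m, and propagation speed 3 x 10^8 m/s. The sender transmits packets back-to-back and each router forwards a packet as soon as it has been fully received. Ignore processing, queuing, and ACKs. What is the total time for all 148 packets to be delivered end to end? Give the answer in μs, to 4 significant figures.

292500 μs

Per-hop transmission t_tx = L/R = 53000/27000000 = 1962.96 μs.
Per-hop propagation t_prop = 10.9/300000000 = 0.0363333 μs.
Pipeline fill: first packet needs 2·t_tx to clear all hops; remaining 147 packets each add one t_tx.
Total = (2+148-1)·t_tx + 2·t_prop = 149·1962.96 + 2·0.0363333 = 292500 μs.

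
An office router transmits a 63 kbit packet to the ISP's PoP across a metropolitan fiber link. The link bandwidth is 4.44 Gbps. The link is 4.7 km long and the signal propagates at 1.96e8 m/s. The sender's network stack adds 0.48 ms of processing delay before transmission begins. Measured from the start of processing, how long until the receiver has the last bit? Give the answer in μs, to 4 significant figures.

L = 63000 bits.
Transmission delay = L/R = 63000 / 4440000000 = 14.1892 μs.
Propagation delay = d/s = 4700 m / 196000000 m/s = 23.9796 μs.
Plus processing delay 0.48 ms = 480 μs.
Total = 518.2 μs.

518.2 μs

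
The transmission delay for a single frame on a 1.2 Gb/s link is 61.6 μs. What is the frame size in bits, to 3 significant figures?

L = R × t_tx = 1200000000 b/s × 6.16e-05 s = 73920 bits.

73900 bits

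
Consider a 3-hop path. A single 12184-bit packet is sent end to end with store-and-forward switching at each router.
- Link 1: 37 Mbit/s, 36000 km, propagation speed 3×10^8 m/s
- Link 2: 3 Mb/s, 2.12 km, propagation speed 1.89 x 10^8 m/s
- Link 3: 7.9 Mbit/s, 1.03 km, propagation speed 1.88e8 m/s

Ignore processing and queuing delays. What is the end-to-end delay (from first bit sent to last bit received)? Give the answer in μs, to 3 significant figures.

126000 μs

Transmission delays (L/R per hop): 329.297, 4061.33, 1542.28 μs; sum = 5932.91 μs.
Propagation delays (d/s per hop): 120000, 11.2169, 5.47872 μs; sum = 120017 μs.
End-to-end = 126000 μs.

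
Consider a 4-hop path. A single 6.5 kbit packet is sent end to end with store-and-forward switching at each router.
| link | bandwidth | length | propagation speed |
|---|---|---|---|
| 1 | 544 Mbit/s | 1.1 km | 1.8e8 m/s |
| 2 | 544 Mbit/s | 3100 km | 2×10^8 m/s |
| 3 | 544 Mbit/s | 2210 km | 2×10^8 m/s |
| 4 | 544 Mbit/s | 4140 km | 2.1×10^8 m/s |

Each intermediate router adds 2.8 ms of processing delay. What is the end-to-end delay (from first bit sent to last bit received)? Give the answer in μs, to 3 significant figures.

L = 6500 bits.
Transmission delay per hop = L/R = 6500/544000000 = 11.9485 μs; 4 hops → 47.7941 μs.
Propagation delays (d/s per hop): 6.11111, 15500, 11050, 19714.3 μs; sum = 46270.4 μs.
Processing at 3 router(s): 3 × 2.8 ms = 8400 μs.
End-to-end = 54700 μs.

54700 μs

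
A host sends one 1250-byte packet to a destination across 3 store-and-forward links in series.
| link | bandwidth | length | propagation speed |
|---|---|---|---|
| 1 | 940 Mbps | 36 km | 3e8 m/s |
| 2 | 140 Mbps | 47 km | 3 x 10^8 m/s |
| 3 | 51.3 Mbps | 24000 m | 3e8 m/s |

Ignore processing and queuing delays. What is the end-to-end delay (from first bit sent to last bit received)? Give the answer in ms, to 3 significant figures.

L = 1250 × 8 = 10000 bits.
Transmission delays (L/R per hop): 0.0106383, 0.0714286, 0.194932 ms; sum = 0.276999 ms.
Propagation delays (d/s per hop): 0.12, 0.156667, 0.08 ms; sum = 0.356667 ms.
End-to-end = 0.634 ms.

0.634 ms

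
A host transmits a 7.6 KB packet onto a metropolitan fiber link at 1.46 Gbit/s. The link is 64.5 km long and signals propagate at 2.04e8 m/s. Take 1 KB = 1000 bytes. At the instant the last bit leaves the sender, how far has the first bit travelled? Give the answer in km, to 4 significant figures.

8.495 km

t_tx = L/R = 60800/1460000000 = 4.16438e-05 s.
Distance = s × t_tx = 204000000 × 4.16438e-05 = 8.495 km.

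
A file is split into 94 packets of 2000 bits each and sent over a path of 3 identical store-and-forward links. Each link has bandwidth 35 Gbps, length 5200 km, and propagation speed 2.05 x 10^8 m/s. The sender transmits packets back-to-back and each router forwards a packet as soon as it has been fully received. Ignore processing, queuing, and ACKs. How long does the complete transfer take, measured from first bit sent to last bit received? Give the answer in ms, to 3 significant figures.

76.1 ms

Per-hop transmission t_tx = L/R = 2000/35000000000 = 5.71429e-05 ms.
Per-hop propagation t_prop = 5200000/2.05e+08 = 25.3659 ms.
Pipeline fill: first packet needs 3·t_tx to clear all hops; remaining 93 packets each add one t_tx.
Total = (3+94-1)·t_tx + 3·t_prop = 96·5.71429e-05 + 3·25.3659 = 76.1 ms.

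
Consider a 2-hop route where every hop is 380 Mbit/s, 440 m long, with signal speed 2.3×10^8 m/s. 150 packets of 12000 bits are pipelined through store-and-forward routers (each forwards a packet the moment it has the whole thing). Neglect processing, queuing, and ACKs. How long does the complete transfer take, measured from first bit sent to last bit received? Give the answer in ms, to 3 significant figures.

4.77 ms

Per-hop transmission t_tx = L/R = 12000/380000000 = 0.0315789 ms.
Per-hop propagation t_prop = 440/2.3e+08 = 0.00191304 ms.
Pipeline fill: first packet needs 2·t_tx to clear all hops; remaining 149 packets each add one t_tx.
Total = (2+150-1)·t_tx + 2·t_prop = 151·0.0315789 + 2·0.00191304 = 4.77 ms.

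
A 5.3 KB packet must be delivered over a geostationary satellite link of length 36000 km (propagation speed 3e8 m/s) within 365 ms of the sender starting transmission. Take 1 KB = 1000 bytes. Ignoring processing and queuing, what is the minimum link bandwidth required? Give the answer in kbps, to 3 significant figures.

L = 42400 bits.
Propagation delay = 36000000 / 300000000 = 120 ms.
Transmission budget = 365 − 120 = 245 ms.
R ≥ L / t_tx = 42400 bits / 0.245 s = 173 kbps.

173 kbps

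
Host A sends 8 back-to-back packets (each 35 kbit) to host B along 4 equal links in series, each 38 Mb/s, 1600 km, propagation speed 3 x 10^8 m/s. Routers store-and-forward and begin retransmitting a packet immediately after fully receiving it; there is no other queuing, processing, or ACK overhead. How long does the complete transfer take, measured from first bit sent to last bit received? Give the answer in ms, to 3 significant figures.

31.5 ms

Per-hop transmission t_tx = L/R = 35000/38000000 = 0.921053 ms.
Per-hop propagation t_prop = 1600000/300000000 = 5.33333 ms.
Pipeline fill: first packet needs 4·t_tx to clear all hops; remaining 7 packets each add one t_tx.
Total = (4+8-1)·t_tx + 4·t_prop = 11·0.921053 + 4·5.33333 = 31.5 ms.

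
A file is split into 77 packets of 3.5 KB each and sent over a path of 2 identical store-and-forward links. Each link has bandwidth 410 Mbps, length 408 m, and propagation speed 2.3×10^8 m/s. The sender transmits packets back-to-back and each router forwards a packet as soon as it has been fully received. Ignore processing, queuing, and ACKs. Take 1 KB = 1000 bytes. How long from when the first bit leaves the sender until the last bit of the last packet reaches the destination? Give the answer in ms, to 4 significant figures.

Per-hop transmission t_tx = L/R = 28000/410000000 = 0.0682927 ms.
Per-hop propagation t_prop = 408/2.3e+08 = 0.00177391 ms.
Pipeline fill: first packet needs 2·t_tx to clear all hops; remaining 76 packets each add one t_tx.
Total = (2+77-1)·t_tx + 2·t_prop = 78·0.0682927 + 2·0.00177391 = 5.330 ms.

5.330 ms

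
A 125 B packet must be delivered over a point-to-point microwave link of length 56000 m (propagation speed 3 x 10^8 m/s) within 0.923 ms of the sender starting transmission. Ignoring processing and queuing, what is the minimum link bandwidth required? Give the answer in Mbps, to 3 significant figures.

L = 1000 bits.
Propagation delay = 56000 / 300000000 = 0.186667 ms.
Transmission budget = 0.923 − 0.186667 = 0.736333 ms.
R ≥ L / t_tx = 1000 bits / 0.000736333 s = 1.36 Mbps.

1.36 Mbps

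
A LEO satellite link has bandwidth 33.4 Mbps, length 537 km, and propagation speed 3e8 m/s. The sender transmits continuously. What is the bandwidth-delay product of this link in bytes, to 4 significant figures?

7473 bytes

Propagation delay = 537000 / 300000000 = 0.00179 s.
BDP = R × t_prop = 33400000 × 0.00179 = 59786 bits.
In bytes: 59786/8 = 7473 bytes.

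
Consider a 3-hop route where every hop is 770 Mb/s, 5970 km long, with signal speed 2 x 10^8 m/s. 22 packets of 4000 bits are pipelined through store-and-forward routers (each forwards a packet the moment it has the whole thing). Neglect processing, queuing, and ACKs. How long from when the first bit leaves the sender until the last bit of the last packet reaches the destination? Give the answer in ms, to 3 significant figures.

Per-hop transmission t_tx = L/R = 4000/770000000 = 0.00519481 ms.
Per-hop propagation t_prop = 5970000/200000000 = 29.85 ms.
Pipeline fill: first packet needs 3·t_tx to clear all hops; remaining 21 packets each add one t_tx.
Total = (3+22-1)·t_tx + 3·t_prop = 24·0.00519481 + 3·29.85 = 89.7 ms.

89.7 ms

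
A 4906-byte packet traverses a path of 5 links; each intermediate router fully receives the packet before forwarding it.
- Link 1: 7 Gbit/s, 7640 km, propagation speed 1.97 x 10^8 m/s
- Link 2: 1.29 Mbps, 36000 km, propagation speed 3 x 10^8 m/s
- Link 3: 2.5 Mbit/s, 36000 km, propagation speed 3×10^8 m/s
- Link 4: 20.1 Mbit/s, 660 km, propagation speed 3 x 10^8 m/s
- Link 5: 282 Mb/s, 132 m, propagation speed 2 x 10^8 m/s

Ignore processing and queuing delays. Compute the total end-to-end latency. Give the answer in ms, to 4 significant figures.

L = 4906 × 8 = 39248 bits.
Transmission delays (L/R per hop): 0.00560686, 30.4248, 15.6992, 1.95264, 0.139177 ms; sum = 48.2214 ms.
Propagation delays (d/s per hop): 38.7817, 120, 120, 2.2, 0.00066 ms; sum = 280.982 ms.
End-to-end = 329.2 ms.

329.2 ms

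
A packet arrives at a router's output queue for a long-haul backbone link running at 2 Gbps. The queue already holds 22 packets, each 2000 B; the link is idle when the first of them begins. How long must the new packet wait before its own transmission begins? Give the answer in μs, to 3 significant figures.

Each queued packet: L/R = 16000/2000000000 = 8 μs.
22 queued → 176 μs.
Queuing delay = 176 μs.

176 μs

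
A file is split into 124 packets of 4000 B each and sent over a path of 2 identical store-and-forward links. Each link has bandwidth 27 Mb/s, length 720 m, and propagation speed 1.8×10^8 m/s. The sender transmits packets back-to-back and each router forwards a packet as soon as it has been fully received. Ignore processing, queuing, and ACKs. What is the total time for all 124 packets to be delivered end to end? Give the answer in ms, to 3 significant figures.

Per-hop transmission t_tx = L/R = 32000/27000000 = 1.18519 ms.
Per-hop propagation t_prop = 720/180000000 = 0.004 ms.
Pipeline fill: first packet needs 2·t_tx to clear all hops; remaining 123 packets each add one t_tx.
Total = (2+124-1)·t_tx + 2·t_prop = 125·1.18519 + 2·0.004 = 148 ms.

148 ms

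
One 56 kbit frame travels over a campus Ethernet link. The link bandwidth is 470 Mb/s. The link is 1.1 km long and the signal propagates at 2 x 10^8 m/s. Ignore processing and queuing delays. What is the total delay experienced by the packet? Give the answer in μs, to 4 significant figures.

L = 56000 bits.
Transmission delay = L/R = 56000 / 470000000 = 119.149 μs.
Propagation delay = d/s = 1100 m / 200000000 m/s = 5.5 μs.
Total = 124.6 μs.

124.6 μs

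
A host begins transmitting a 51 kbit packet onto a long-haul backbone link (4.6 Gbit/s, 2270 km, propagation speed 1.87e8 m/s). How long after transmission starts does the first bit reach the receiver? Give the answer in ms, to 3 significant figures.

12.1 ms

First bit experiences only propagation delay: d/s = 2270000/187000000 = 12.1 ms.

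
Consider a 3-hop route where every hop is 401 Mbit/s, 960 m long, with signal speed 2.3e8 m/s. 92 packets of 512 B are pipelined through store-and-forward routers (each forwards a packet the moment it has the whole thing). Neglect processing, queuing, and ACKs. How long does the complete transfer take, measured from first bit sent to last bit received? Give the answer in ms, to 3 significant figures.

0.973 ms

Per-hop transmission t_tx = L/R = 4096/401000000 = 0.0102145 ms.
Per-hop propagation t_prop = 960/2.3e+08 = 0.00417391 ms.
Pipeline fill: first packet needs 3·t_tx to clear all hops; remaining 91 packets each add one t_tx.
Total = (3+92-1)·t_tx + 3·t_prop = 94·0.0102145 + 3·0.00417391 = 0.973 ms.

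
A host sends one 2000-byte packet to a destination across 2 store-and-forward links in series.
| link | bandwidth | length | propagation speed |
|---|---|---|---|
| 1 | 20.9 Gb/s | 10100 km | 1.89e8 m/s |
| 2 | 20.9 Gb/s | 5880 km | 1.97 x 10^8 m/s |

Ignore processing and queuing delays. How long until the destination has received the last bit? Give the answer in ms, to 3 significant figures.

83.3 ms

L = 2000 × 8 = 16000 bits.
Transmission delay per hop = L/R = 16000/20900000000 = 0.00076555 ms; 2 hops → 0.0015311 ms.
Propagation delays (d/s per hop): 53.4392, 29.8477 ms; sum = 83.2869 ms.
End-to-end = 83.3 ms.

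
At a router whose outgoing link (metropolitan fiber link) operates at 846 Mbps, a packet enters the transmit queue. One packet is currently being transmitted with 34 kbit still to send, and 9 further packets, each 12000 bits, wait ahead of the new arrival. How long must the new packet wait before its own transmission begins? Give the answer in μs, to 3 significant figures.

Each queued packet: L/R = 12000/846000000 = 14.1844 μs.
9 queued → 127.66 μs.
Plus remaining 34000 bits of current packet: 40.1891 μs.
Queuing delay = 168 μs.

168 μs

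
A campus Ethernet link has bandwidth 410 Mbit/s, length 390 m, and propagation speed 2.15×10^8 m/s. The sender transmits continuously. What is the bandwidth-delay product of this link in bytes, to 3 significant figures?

Propagation delay = 390 / 215000000 = 1.81395e-06 s.
BDP = R × t_prop = 410000000 × 1.81395e-06 = 743.721 bits.
In bytes: 743.721/8 = 93.0 bytes.

93.0 bytes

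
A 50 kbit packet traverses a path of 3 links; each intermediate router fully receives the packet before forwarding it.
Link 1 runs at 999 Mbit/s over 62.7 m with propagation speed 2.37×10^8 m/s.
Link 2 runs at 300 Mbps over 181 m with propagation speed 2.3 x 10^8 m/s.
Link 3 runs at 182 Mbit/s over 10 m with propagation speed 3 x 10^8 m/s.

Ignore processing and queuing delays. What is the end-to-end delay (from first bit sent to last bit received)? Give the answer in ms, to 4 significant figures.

L = 50000 bits.
Transmission delays (L/R per hop): 0.0500501, 0.166667, 0.274725 ms; sum = 0.491442 ms.
Propagation delays (d/s per hop): 0.000264557, 0.000786957, 3.33333e-05 ms; sum = 0.00108485 ms.
End-to-end = 0.4925 ms.

0.4925 ms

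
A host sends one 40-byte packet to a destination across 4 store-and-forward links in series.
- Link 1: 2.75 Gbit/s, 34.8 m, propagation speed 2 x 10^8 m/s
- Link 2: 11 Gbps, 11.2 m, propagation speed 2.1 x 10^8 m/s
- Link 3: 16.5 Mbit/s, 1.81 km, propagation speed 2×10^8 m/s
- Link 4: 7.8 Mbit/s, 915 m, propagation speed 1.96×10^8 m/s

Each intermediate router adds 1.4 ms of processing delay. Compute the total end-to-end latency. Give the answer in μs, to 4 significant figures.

L = 40 × 8 = 320 bits.
Transmission delays (L/R per hop): 0.116364, 0.0290909, 19.3939, 41.0256 μs; sum = 60.565 μs.
Propagation delays (d/s per hop): 0.174, 0.0533333, 9.05, 4.66837 μs; sum = 13.9457 μs.
Processing at 3 router(s): 3 × 1.4 ms = 4200 μs.
End-to-end = 4275 μs.

4275 μs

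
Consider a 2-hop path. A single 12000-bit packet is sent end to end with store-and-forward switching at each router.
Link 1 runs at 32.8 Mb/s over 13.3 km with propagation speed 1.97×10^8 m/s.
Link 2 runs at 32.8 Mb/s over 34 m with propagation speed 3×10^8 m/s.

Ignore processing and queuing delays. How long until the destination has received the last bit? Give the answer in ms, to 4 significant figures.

0.7993 ms

Transmission delay per hop = L/R = 12000/3.28e+07 = 0.365854 ms; 2 hops → 0.731707 ms.
Propagation delays (d/s per hop): 0.0675127, 0.000113333 ms; sum = 0.067626 ms.
End-to-end = 0.7993 ms.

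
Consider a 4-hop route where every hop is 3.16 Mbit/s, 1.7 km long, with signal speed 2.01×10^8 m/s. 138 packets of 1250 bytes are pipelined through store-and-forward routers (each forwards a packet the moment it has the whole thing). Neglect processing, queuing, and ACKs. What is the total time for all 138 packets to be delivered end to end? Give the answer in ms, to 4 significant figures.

Per-hop transmission t_tx = L/R = 10000/3160000 = 3.16456 ms.
Per-hop propagation t_prop = 1700/2.01e+08 = 0.00845771 ms.
Pipeline fill: first packet needs 4·t_tx to clear all hops; remaining 137 packets each add one t_tx.
Total = (4+138-1)·t_tx + 4·t_prop = 141·3.16456 + 4·0.00845771 = 446.2 ms.

446.2 ms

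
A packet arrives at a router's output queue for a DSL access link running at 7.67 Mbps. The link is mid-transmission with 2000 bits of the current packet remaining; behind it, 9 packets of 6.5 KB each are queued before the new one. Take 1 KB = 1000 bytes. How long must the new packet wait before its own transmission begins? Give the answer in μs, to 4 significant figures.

Each queued packet: L/R = 52000/7670000 = 6779.66 μs.
9 queued → 61016.9 μs.
Plus remaining 2000 bits of current packet: 260.756 μs.
Queuing delay = 61280 μs.

61280 μs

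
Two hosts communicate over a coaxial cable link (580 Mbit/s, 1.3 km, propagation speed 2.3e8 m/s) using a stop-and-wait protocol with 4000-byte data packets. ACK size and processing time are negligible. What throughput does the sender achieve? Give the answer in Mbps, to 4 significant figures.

481.4 Mbps

t_tx = L/R = 32000/580000000 = 5.51724e-05 s.
t_prop = 1300/2.3e+08 = 5.65217e-06 s; RTT = 1.13043e-05 s.
Cycle = t_tx + RTT = 6.64768e-05 s.
Throughput = L / cycle = 32000 / 6.64768e-05 = 481.4 Mbps.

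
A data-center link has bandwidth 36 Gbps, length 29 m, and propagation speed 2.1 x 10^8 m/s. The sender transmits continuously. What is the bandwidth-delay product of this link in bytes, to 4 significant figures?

621.4 bytes

Propagation delay = 29 / 210000000 = 1.38095e-07 s.
BDP = R × t_prop = 36000000000 × 1.38095e-07 = 4971.43 bits.
In bytes: 4971.43/8 = 621.4 bytes.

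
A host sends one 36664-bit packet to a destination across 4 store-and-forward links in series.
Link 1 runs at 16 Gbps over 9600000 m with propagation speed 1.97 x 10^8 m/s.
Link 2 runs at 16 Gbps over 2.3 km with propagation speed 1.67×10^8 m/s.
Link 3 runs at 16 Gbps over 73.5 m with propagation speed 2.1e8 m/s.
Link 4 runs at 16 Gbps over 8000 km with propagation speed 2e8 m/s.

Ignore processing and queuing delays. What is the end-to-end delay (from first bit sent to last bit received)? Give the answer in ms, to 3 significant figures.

88.8 ms

Transmission delay per hop = L/R = 36664/16000000000 = 0.0022915 ms; 4 hops → 0.009166 ms.
Propagation delays (d/s per hop): 48.731, 0.0137725, 0.00035, 40 ms; sum = 88.7451 ms.
End-to-end = 88.8 ms.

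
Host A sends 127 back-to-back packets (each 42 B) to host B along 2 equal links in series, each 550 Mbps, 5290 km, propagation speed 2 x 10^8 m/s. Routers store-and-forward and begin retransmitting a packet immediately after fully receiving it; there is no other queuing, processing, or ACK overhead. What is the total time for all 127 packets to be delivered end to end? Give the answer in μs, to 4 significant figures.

Per-hop transmission t_tx = L/R = 336/550000000 = 0.610909 μs.
Per-hop propagation t_prop = 5290000/200000000 = 26450 μs.
Pipeline fill: first packet needs 2·t_tx to clear all hops; remaining 126 packets each add one t_tx.
Total = (2+127-1)·t_tx + 2·t_prop = 128·0.610909 + 2·26450 = 52980 μs.

52980 μs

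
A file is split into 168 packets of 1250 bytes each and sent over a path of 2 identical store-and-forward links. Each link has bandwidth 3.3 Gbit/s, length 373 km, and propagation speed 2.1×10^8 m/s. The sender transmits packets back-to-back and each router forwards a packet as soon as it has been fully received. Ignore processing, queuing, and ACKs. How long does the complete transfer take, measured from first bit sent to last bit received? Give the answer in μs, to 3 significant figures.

4060 μs

Per-hop transmission t_tx = L/R = 10000/3300000000 = 3.0303 μs.
Per-hop propagation t_prop = 373000/210000000 = 1776.19 μs.
Pipeline fill: first packet needs 2·t_tx to clear all hops; remaining 167 packets each add one t_tx.
Total = (2+168-1)·t_tx + 2·t_prop = 169·3.0303 + 2·1776.19 = 4060 μs.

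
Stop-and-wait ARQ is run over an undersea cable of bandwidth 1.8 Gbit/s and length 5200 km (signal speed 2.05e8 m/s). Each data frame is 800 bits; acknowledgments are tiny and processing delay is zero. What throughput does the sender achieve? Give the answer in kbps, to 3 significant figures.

15.8 kbps

t_tx = L/R = 800/1800000000 = 4.44444e-07 s.
t_prop = 5200000/2.05e+08 = 0.0253659 s; RTT = 0.0507317 s.
Cycle = t_tx + RTT = 0.0507322 s.
Throughput = L / cycle = 800 / 0.0507322 = 15.8 kbps.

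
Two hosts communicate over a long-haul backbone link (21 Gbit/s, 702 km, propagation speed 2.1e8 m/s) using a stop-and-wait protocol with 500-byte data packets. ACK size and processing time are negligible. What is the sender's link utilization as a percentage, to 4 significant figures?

0.002849 %

t_tx = L/R = 4000/21000000000 = 1.90476e-07 s.
t_prop = 702000/210000000 = 0.00334286 s; RTT = 0.00668571 s.
Cycle = t_tx + RTT = 0.0066859 s.
Utilization = t_tx / cycle = 1.90476e-07/0.0066859 = 0.002849 %.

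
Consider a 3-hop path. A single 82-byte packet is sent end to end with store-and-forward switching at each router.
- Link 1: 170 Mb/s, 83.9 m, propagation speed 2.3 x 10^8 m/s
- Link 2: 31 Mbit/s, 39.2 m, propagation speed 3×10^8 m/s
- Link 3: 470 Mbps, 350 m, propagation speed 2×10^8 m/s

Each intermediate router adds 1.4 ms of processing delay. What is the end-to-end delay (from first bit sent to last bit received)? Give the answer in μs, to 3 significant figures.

2830 μs

L = 82 × 8 = 656 bits.
Transmission delays (L/R per hop): 3.85882, 21.1613, 1.39574 μs; sum = 26.4159 μs.
Propagation delays (d/s per hop): 0.364783, 0.130667, 1.75 μs; sum = 2.24545 μs.
Processing at 2 router(s): 2 × 1.4 ms = 2800 μs.
End-to-end = 2830 μs.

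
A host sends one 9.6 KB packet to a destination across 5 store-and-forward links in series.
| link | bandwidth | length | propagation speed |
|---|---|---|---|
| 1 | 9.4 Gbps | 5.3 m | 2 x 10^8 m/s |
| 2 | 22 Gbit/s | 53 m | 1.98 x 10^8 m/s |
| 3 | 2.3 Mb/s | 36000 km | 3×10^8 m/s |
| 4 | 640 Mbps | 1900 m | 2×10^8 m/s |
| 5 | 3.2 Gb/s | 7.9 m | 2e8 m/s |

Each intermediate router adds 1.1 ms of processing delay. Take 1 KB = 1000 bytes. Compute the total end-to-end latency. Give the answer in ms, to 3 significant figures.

L = 76800 bits.
Transmission delays (L/R per hop): 0.00817021, 0.00349091, 33.3913, 0.12, 0.024 ms; sum = 33.547 ms.
Propagation delays (d/s per hop): 2.65e-05, 0.000267677, 120, 0.0095, 3.95e-05 ms; sum = 120.01 ms.
Processing at 4 router(s): 4 × 1.1 ms = 4.4 ms.
End-to-end = 158 ms.

158 ms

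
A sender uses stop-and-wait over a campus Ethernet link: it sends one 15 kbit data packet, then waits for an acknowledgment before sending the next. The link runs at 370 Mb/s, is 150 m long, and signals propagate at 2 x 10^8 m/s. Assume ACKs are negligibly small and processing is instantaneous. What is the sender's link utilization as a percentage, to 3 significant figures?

96.4 %

t_tx = L/R = 15000/370000000 = 4.05405e-05 s.
t_prop = 150/200000000 = 7.5e-07 s; RTT = 1.5e-06 s.
Cycle = t_tx + RTT = 4.20405e-05 s.
Utilization = t_tx / cycle = 4.05405e-05/4.20405e-05 = 96.4 %.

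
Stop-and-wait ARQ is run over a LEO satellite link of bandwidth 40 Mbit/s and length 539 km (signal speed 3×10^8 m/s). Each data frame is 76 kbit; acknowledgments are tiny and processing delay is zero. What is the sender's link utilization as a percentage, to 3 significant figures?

t_tx = L/R = 76000/40000000 = 0.0019 s.
t_prop = 539000/300000000 = 0.00179667 s; RTT = 0.00359333 s.
Cycle = t_tx + RTT = 0.00549333 s.
Utilization = t_tx / cycle = 0.0019/0.00549333 = 34.6 %.

34.6 %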